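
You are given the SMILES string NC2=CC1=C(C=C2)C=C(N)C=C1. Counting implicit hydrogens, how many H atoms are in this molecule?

Walk through each heavy atom and fill implicit hydrogens from standard valence (C 4, N 3, O 2, S 2, halogen 1):
  atom 1: N, bond orders sum to 1 (valence 3) → 2 H
  atom 2: C, bond orders sum to 4 (valence 4) → 0 H
  atom 3: C, bond orders sum to 3 (valence 4) → 1 H
  atom 4: C, bond orders sum to 4 (valence 4) → 0 H
  atom 5: C, bond orders sum to 4 (valence 4) → 0 H
  atom 6: C, bond orders sum to 3 (valence 4) → 1 H
  atom 7: C, bond orders sum to 3 (valence 4) → 1 H
  atom 8: C, bond orders sum to 3 (valence 4) → 1 H
  atom 9: C, bond orders sum to 4 (valence 4) → 0 H
  atom 10: N, bond orders sum to 1 (valence 3) → 2 H
  atom 11: C, bond orders sum to 3 (valence 4) → 1 H
  atom 12: C, bond orders sum to 3 (valence 4) → 1 H
Total hydrogens: 10.

10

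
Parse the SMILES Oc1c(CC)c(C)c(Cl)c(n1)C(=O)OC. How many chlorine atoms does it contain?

Scan the SMILES for Cl atoms (remember two-letter symbols like Cl and Br are single atoms).
Chlorine count: 1.

1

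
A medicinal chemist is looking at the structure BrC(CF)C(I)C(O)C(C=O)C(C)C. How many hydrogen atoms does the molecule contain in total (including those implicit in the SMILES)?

Walk through each heavy atom and fill implicit hydrogens from standard valence (C 4, N 3, O 2, S 2, halogen 1):
  atom 1: Br (halogen, monovalent) → 0 H
  atom 2: C, bond orders sum to 3 (valence 4) → 1 H
  atom 3: C, bond orders sum to 2 (valence 4) → 2 H
  atom 4: F (halogen, monovalent) → 0 H
  atom 5: C, bond orders sum to 3 (valence 4) → 1 H
  atom 6: I (halogen, monovalent) → 0 H
  atom 7: C, bond orders sum to 3 (valence 4) → 1 H
  atom 8: O, bond orders sum to 1 (valence 2) → 1 H
  atom 9: C, bond orders sum to 3 (valence 4) → 1 H
  atom 10: C, bond orders sum to 3 (valence 4) → 1 H
  atom 11: O, bond orders sum to 2 (valence 2) → 0 H
  atom 12: C, bond orders sum to 3 (valence 4) → 1 H
  atom 13: C, bond orders sum to 1 (valence 4) → 3 H
  atom 14: C, bond orders sum to 1 (valence 4) → 3 H
Total hydrogens: 15.

15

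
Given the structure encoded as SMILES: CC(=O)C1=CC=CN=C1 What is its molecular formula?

C7H7NO

Walk through each heavy atom and fill implicit hydrogens from standard valence (C 4, N 3, O 2, S 2, halogen 1):
  atom 1: C, bond orders sum to 1 (valence 4) → 3 H
  atom 2: C, bond orders sum to 4 (valence 4) → 0 H
  atom 3: O, bond orders sum to 2 (valence 2) → 0 H
  atom 4: C, bond orders sum to 4 (valence 4) → 0 H
  atom 5: C, bond orders sum to 3 (valence 4) → 1 H
  atom 6: C, bond orders sum to 3 (valence 4) → 1 H
  atom 7: C, bond orders sum to 3 (valence 4) → 1 H
  atom 8: N, bond orders sum to 3 (valence 3) → 0 H
  atom 9: C, bond orders sum to 3 (valence 4) → 1 H
Totals → C:7, H:7, N:1, O:1.
In Hill order: C7H7NO.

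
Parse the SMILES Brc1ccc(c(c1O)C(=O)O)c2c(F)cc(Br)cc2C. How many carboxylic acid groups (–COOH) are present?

1

The carboxylic acid motif appears at heavy-atom position 9 in the SMILES.
Other groups present: 1 hydroxyl.
Carboxylic acid count: 1.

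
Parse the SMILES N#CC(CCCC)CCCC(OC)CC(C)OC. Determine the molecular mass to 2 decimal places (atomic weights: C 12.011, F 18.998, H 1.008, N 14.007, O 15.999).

First, the molecular formula is C15H29NO2 (counting implicit H from valence).
  C: 15 × 12.011 = 180.165
  H: 29 × 1.008 = 29.232
  N: 1 × 14.007 = 14.007
  O: 2 × 15.999 = 31.998
Sum: 15×12.011 + 29×1.008 + 1×14.007 + 2×15.999 = 255.402 → 255.40 g/mol.

255.40 g/mol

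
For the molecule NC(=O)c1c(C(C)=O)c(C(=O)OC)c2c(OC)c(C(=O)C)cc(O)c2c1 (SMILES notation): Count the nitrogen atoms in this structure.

Scan the SMILES for N atoms (remember two-letter symbols like Cl and Br are single atoms).
Nitrogen count: 1.

1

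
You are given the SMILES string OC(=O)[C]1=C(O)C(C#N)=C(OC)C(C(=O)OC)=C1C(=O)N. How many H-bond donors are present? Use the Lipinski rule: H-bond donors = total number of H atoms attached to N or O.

4

Donors: find every N or O and count the H atoms it carries.
  atom 1 (O): bond orders sum to 1 → 1 H
  atom 3 (O): bond orders sum to 2 → 0 H
  atom 6 (O): bond orders sum to 1 → 1 H
  atom 9 (N): bond orders sum to 3 → 0 H
  atom 11 (O): bond orders sum to 2 → 0 H
  atom 15 (O): bond orders sum to 2 → 0 H
  atom 16 (O): bond orders sum to 2 → 0 H
  atom 20 (O): bond orders sum to 2 → 0 H
  atom 21 (N): bond orders sum to 1 → 2 H
Lipinski HBD = 4.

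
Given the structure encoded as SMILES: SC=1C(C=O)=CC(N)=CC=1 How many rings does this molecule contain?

1

In SMILES, each pair of matching ring-closure digits denotes one ring-closing bond; the number of such bonds equals the number of independent rings.
Ring-closure bonds here: 1.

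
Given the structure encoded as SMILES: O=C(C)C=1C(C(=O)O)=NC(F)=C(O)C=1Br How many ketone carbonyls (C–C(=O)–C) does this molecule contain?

The ketone motif appears at heavy-atom position 2 in the SMILES.
Other groups present: 1 carboxylic acid, 1 hydroxyl.
Ketone count: 1.

1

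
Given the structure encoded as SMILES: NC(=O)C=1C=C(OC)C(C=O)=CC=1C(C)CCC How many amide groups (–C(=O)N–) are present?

1

The amide motif appears at heavy-atom position 2 in the SMILES.
Other groups present: 1 aldehyde, 1 ether.
Amide count: 1.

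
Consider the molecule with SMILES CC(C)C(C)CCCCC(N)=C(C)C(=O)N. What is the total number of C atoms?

Count every carbon token in the SMILES (each C, including those in ring-closure positions and inside branches).
Carbon count: 13.

13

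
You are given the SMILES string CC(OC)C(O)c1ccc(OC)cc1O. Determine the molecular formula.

Walk through each heavy atom and fill implicit hydrogens from standard valence (C 4, N 3, O 2, S 2, halogen 1); for lowercase aromatic atoms, an aromatic c carries 1 H when it has two neighbours and 0 H with three, and aromatic n carries 0 H:
  atom 1: C, bond orders sum to 1 (valence 4) → 3 H
  atom 2: C, bond orders sum to 3 (valence 4) → 1 H
  atom 3: O, bond orders sum to 2 (valence 2) → 0 H
  atom 4: C, bond orders sum to 1 (valence 4) → 3 H
  atom 5: C, bond orders sum to 3 (valence 4) → 1 H
  atom 6: O, bond orders sum to 1 (valence 2) → 1 H
  atom 7: aromatic c, 3 neighbours → 0 H
  atom 8: aromatic c, 2 neighbours → 1 H
  atom 9: aromatic c, 2 neighbours → 1 H
  atom 10: aromatic c, 3 neighbours → 0 H
  atom 11: O, bond orders sum to 2 (valence 2) → 0 H
  atom 12: C, bond orders sum to 1 (valence 4) → 3 H
  atom 13: aromatic c, 2 neighbours → 1 H
  atom 14: aromatic c, 3 neighbours → 0 H
  atom 15: O, bond orders sum to 1 (valence 2) → 1 H
Totals → C:11, H:16, O:4.

C11H16O4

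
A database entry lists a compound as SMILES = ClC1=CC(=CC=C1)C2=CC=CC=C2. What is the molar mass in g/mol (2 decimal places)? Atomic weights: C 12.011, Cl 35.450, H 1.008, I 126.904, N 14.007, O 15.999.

First, the molecular formula is C12H9Cl (counting implicit H from valence).
  C: 12 × 12.011 = 144.132
  Cl: 1 × 35.450 = 35.450
  H: 9 × 1.008 = 9.072
Sum: 12×12.011 + 1×35.450 + 9×1.008 = 188.654 → 188.65 g/mol.

188.65 g/mol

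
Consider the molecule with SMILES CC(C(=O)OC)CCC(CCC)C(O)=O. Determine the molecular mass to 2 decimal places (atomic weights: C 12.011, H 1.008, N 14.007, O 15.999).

216.28 g/mol

First, the molecular formula is C11H20O4 (counting implicit H from valence).
  C: 11 × 12.011 = 132.121
  H: 20 × 1.008 = 20.160
  O: 4 × 15.999 = 63.996
Sum: 11×12.011 + 20×1.008 + 4×15.999 = 216.277 → 216.28 g/mol.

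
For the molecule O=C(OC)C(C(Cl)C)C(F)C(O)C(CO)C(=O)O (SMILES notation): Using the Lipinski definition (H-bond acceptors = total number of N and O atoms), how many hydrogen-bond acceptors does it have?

N atoms: 0; O atoms: 6.
Lipinski HBA = 0 + 6 = 6.

6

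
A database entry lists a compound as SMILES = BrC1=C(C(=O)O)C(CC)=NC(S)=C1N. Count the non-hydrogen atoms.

Every atom symbol written in the SMILES (organic subset) is one heavy atom; implicit H are not written.
Heavy atoms by element → Br:1, C:8, N:2, O:2, S:1.
Total: 14.

14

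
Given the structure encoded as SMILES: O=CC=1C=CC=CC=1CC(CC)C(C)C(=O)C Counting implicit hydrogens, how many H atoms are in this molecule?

Walk through each heavy atom and fill implicit hydrogens from standard valence (C 4, N 3, O 2, S 2, halogen 1):
  atom 1: O, bond orders sum to 2 (valence 2) → 0 H
  atom 2: C, bond orders sum to 3 (valence 4) → 1 H
  atom 3: C, bond orders sum to 4 (valence 4) → 0 H
  atom 4: C, bond orders sum to 3 (valence 4) → 1 H
  atom 5: C, bond orders sum to 3 (valence 4) → 1 H
  atom 6: C, bond orders sum to 3 (valence 4) → 1 H
  atom 7: C, bond orders sum to 3 (valence 4) → 1 H
  atom 8: C, bond orders sum to 4 (valence 4) → 0 H
  atom 9: C, bond orders sum to 2 (valence 4) → 2 H
  atom 10: C, bond orders sum to 3 (valence 4) → 1 H
  atom 11: C, bond orders sum to 2 (valence 4) → 2 H
  atom 12: C, bond orders sum to 1 (valence 4) → 3 H
  atom 13: C, bond orders sum to 3 (valence 4) → 1 H
  atom 14: C, bond orders sum to 1 (valence 4) → 3 H
  atom 15: C, bond orders sum to 4 (valence 4) → 0 H
  atom 16: O, bond orders sum to 2 (valence 2) → 0 H
  atom 17: C, bond orders sum to 1 (valence 4) → 3 H
Total hydrogens: 20.

20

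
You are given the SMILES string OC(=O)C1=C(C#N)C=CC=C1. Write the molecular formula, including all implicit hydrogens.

C8H5NO2

Walk through each heavy atom and fill implicit hydrogens from standard valence (C 4, N 3, O 2, S 2, halogen 1):
  atom 1: O, bond orders sum to 1 (valence 2) → 1 H
  atom 2: C, bond orders sum to 4 (valence 4) → 0 H
  atom 3: O, bond orders sum to 2 (valence 2) → 0 H
  atom 4: C, bond orders sum to 4 (valence 4) → 0 H
  atom 5: C, bond orders sum to 4 (valence 4) → 0 H
  atom 6: C, bond orders sum to 4 (valence 4) → 0 H
  atom 7: N, bond orders sum to 3 (valence 3) → 0 H
  atom 8: C, bond orders sum to 3 (valence 4) → 1 H
  atom 9: C, bond orders sum to 3 (valence 4) → 1 H
  atom 10: C, bond orders sum to 3 (valence 4) → 1 H
  atom 11: C, bond orders sum to 3 (valence 4) → 1 H
Totals → C:8, H:5, N:1, O:2.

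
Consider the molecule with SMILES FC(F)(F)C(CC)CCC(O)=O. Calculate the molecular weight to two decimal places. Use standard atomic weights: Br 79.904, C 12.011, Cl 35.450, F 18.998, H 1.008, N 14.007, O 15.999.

First, the molecular formula is C7H11F3O2 (counting implicit H from valence).
  C: 7 × 12.011 = 84.077
  F: 3 × 18.998 = 56.994
  H: 11 × 1.008 = 11.088
  O: 2 × 15.999 = 31.998
Sum: 7×12.011 + 3×18.998 + 11×1.008 + 2×15.999 = 184.157 → 184.16 g/mol.

184.16 g/mol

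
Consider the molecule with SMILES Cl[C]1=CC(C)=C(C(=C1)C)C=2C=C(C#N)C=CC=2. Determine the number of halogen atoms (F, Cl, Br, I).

1

Halogen atoms appear at heavy-atom position 1 (1×Cl).
Other groups present: 1 nitrile.
Halogen count: 1.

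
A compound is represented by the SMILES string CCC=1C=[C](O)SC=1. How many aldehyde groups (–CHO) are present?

0

Scan the SMILES for the aldehyde motif — none present.
Groups that are present: 1 hydroxyl.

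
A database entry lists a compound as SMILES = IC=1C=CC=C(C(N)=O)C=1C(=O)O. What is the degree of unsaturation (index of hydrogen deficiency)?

6

Molecular formula: C8H6INO3.
DoU = (2C + 2 + N − H − X) / 2, where X is the halogen count and O/S are ignored.
    = (2·8 + 2 + 1 − 6 − 1) / 2 = 12 / 2 = 6.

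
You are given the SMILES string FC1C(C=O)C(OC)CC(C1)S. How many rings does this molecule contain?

In SMILES, each pair of matching ring-closure digits denotes one ring-closing bond; the number of such bonds equals the number of independent rings.
Ring-closure bonds here: 1.

1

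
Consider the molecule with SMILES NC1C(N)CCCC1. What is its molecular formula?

C6H14N2

Walk through each heavy atom and fill implicit hydrogens from standard valence (C 4, N 3, O 2, S 2, halogen 1):
  atom 1: N, bond orders sum to 1 (valence 3) → 2 H
  atom 2: C, bond orders sum to 3 (valence 4) → 1 H
  atom 3: C, bond orders sum to 3 (valence 4) → 1 H
  atom 4: N, bond orders sum to 1 (valence 3) → 2 H
  atom 5: C, bond orders sum to 2 (valence 4) → 2 H
  atom 6: C, bond orders sum to 2 (valence 4) → 2 H
  atom 7: C, bond orders sum to 2 (valence 4) → 2 H
  atom 8: C, bond orders sum to 2 (valence 4) → 2 H
Totals → C:6, H:14, N:2.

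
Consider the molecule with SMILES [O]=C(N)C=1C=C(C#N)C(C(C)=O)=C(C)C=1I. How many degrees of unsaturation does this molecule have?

Degree of unsaturation = (number of rings) + (number of π bonds).
Ring closures in the SMILES: 1.
π bonds: 5 double bonds (each 1 DoU), 1 triple bond (each 2 DoU) → 7 DoU from unsaturation.
Total DoU = 1 + 7 = 8.

8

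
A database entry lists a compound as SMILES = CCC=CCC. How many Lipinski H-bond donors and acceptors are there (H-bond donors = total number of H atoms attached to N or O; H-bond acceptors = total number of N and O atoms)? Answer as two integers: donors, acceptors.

0, 0

Donors: find every N or O and count the H atoms it carries.
  (no N or O atoms present)
Lipinski HBD = 0.
Acceptors: N atoms = 0, O atoms = 0 → HBA = 0.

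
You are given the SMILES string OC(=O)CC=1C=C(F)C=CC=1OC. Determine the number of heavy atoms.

Every atom symbol written in the SMILES (organic subset) is one heavy atom; implicit H are not written.
Heavy atoms by element → C:9, F:1, O:3.
Total: 13.

13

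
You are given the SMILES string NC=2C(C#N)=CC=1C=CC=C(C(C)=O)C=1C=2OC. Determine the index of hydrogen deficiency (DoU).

10

Molecular formula: C14H12N2O2.
DoU = (2C + 2 + N − H − X) / 2, where X is the halogen count and O/S are ignored.
    = (2·14 + 2 + 2 − 12 − 0) / 2 = 20 / 2 = 10.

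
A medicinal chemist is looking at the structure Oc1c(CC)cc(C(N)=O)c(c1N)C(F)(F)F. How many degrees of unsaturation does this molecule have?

5

Molecular formula: C10H11F3N2O2.
DoU = (2C + 2 + N − H − X) / 2, where X is the halogen count and O/S are ignored.
    = (2·10 + 2 + 2 − 11 − 3) / 2 = 10 / 2 = 5.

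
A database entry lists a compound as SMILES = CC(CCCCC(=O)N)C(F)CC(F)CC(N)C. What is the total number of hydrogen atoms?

Walk through each heavy atom and fill implicit hydrogens from standard valence (C 4, N 3, O 2, S 2, halogen 1):
  atom 1: C, bond orders sum to 1 (valence 4) → 3 H
  atom 2: C, bond orders sum to 3 (valence 4) → 1 H
  atom 3: C, bond orders sum to 2 (valence 4) → 2 H
  atom 4: C, bond orders sum to 2 (valence 4) → 2 H
  atom 5: C, bond orders sum to 2 (valence 4) → 2 H
  atom 6: C, bond orders sum to 2 (valence 4) → 2 H
  atom 7: C, bond orders sum to 4 (valence 4) → 0 H
  atom 8: O, bond orders sum to 2 (valence 2) → 0 H
  atom 9: N, bond orders sum to 1 (valence 3) → 2 H
  atom 10: C, bond orders sum to 3 (valence 4) → 1 H
  atom 11: F (halogen, monovalent) → 0 H
  atom 12: C, bond orders sum to 2 (valence 4) → 2 H
  atom 13: C, bond orders sum to 3 (valence 4) → 1 H
  atom 14: F (halogen, monovalent) → 0 H
  atom 15: C, bond orders sum to 2 (valence 4) → 2 H
  atom 16: C, bond orders sum to 3 (valence 4) → 1 H
  atom 17: N, bond orders sum to 1 (valence 3) → 2 H
  atom 18: C, bond orders sum to 1 (valence 4) → 3 H
Total hydrogens: 26.

26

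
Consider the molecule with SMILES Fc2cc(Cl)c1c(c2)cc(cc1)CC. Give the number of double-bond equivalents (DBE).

7

Molecular formula: C12H10ClF.
DoU = (2C + 2 + N − H − X) / 2, where X is the halogen count and O/S are ignored.
    = (2·12 + 2 + 0 − 10 − 2) / 2 = 14 / 2 = 7.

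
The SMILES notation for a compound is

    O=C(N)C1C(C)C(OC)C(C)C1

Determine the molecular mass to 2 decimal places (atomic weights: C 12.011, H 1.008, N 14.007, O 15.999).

First, the molecular formula is C9H17NO2 (counting implicit H from valence).
  C: 9 × 12.011 = 108.099
  H: 17 × 1.008 = 17.136
  N: 1 × 14.007 = 14.007
  O: 2 × 15.999 = 31.998
Sum: 9×12.011 + 17×1.008 + 1×14.007 + 2×15.999 = 171.240 → 171.24 g/mol.

171.24 g/mol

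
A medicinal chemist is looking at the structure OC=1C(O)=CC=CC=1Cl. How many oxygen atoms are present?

Scan the SMILES for O atoms (remember two-letter symbols like Cl and Br are single atoms).
Oxygen count: 2.

2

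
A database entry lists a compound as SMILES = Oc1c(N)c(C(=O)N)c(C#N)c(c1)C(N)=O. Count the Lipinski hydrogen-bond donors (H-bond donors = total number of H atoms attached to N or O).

Donors: find every N or O and count the H atoms it carries.
  atom 1 (O): bond orders sum to 1 → 1 H
  atom 4 (N): bond orders sum to 1 → 2 H
  atom 7 (O): bond orders sum to 2 → 0 H
  atom 8 (N): bond orders sum to 1 → 2 H
  atom 11 (N): bond orders sum to 3 → 0 H
  atom 15 (N): bond orders sum to 1 → 2 H
  atom 16 (O): bond orders sum to 2 → 0 H
Lipinski HBD = 7.

7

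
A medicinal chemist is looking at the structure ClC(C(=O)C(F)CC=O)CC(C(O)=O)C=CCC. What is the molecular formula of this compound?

Walk through each heavy atom and fill implicit hydrogens from standard valence (C 4, N 3, O 2, S 2, halogen 1):
  atom 1: Cl (halogen, monovalent) → 0 H
  atom 2: C, bond orders sum to 3 (valence 4) → 1 H
  atom 3: C, bond orders sum to 4 (valence 4) → 0 H
  atom 4: O, bond orders sum to 2 (valence 2) → 0 H
  atom 5: C, bond orders sum to 3 (valence 4) → 1 H
  atom 6: F (halogen, monovalent) → 0 H
  atom 7: C, bond orders sum to 2 (valence 4) → 2 H
  atom 8: C, bond orders sum to 3 (valence 4) → 1 H
  atom 9: O, bond orders sum to 2 (valence 2) → 0 H
  atom 10: C, bond orders sum to 2 (valence 4) → 2 H
  atom 11: C, bond orders sum to 3 (valence 4) → 1 H
  atom 12: C, bond orders sum to 4 (valence 4) → 0 H
  atom 13: O, bond orders sum to 1 (valence 2) → 1 H
  atom 14: O, bond orders sum to 2 (valence 2) → 0 H
  atom 15: C, bond orders sum to 3 (valence 4) → 1 H
  atom 16: C, bond orders sum to 3 (valence 4) → 1 H
  atom 17: C, bond orders sum to 2 (valence 4) → 2 H
  atom 18: C, bond orders sum to 1 (valence 4) → 3 H
Totals → C:12, H:16, Cl:1, F:1, O:4.
In Hill order: C12H16ClFO4.

C12H16ClFO4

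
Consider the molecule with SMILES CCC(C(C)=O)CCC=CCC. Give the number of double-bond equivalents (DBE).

Degree of unsaturation = (number of rings) + (number of π bonds).
Ring closures in the SMILES: 0.
π bonds: 2 double bonds (each 1 DoU) → 2 DoU from unsaturation.
Total DoU = 0 + 2 = 2.

2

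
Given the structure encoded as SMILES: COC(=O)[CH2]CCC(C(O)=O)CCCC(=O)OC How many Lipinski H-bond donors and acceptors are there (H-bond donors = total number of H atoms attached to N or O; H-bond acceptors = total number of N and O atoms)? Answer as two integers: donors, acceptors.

1, 6

Donors: find every N or O and count the H atoms it carries.
  atom 2 (O): bond orders sum to 2 → 0 H
  atom 4 (O): bond orders sum to 2 → 0 H
  atom 10 (O): bond orders sum to 1 → 1 H
  atom 11 (O): bond orders sum to 2 → 0 H
  atom 16 (O): bond orders sum to 2 → 0 H
  atom 17 (O): bond orders sum to 2 → 0 H
Lipinski HBD = 1.
Acceptors: N atoms = 0, O atoms = 6 → HBA = 6.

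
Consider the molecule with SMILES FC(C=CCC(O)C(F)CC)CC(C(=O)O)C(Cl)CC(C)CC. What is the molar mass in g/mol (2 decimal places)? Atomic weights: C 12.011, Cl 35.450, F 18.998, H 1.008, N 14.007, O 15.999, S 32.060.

354.86 g/mol

First, the molecular formula is C17H29ClF2O3 (counting implicit H from valence).
  C: 17 × 12.011 = 204.187
  Cl: 1 × 35.450 = 35.450
  F: 2 × 18.998 = 37.996
  H: 29 × 1.008 = 29.232
  O: 3 × 15.999 = 47.997
Sum: 17×12.011 + 1×35.450 + 2×18.998 + 29×1.008 + 3×15.999 = 354.862 → 354.86 g/mol.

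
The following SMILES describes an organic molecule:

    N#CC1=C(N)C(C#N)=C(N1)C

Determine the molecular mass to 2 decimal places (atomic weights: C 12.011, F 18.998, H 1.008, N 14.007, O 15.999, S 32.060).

146.15 g/mol

First, the molecular formula is C7H6N4 (counting implicit H from valence).
  C: 7 × 12.011 = 84.077
  H: 6 × 1.008 = 6.048
  N: 4 × 14.007 = 56.028
Sum: 7×12.011 + 6×1.008 + 4×14.007 = 146.153 → 146.15 g/mol.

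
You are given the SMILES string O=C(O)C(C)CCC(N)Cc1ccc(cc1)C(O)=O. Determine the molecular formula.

Walk through each heavy atom and fill implicit hydrogens from standard valence (C 4, N 3, O 2, S 2, halogen 1); for lowercase aromatic atoms, an aromatic c carries 1 H when it has two neighbours and 0 H with three, and aromatic n carries 0 H:
  atom 1: O, bond orders sum to 2 (valence 2) → 0 H
  atom 2: C, bond orders sum to 4 (valence 4) → 0 H
  atom 3: O, bond orders sum to 1 (valence 2) → 1 H
  atom 4: C, bond orders sum to 3 (valence 4) → 1 H
  atom 5: C, bond orders sum to 1 (valence 4) → 3 H
  atom 6: C, bond orders sum to 2 (valence 4) → 2 H
  atom 7: C, bond orders sum to 2 (valence 4) → 2 H
  atom 8: C, bond orders sum to 3 (valence 4) → 1 H
  atom 9: N, bond orders sum to 1 (valence 3) → 2 H
  atom 10: C, bond orders sum to 2 (valence 4) → 2 H
  atom 11: aromatic c, 3 neighbours → 0 H
  atom 12: aromatic c, 2 neighbours → 1 H
  atom 13: aromatic c, 2 neighbours → 1 H
  atom 14: aromatic c, 3 neighbours → 0 H
  atom 15: aromatic c, 2 neighbours → 1 H
  atom 16: aromatic c, 2 neighbours → 1 H
  atom 17: C, bond orders sum to 4 (valence 4) → 0 H
  atom 18: O, bond orders sum to 1 (valence 2) → 1 H
  atom 19: O, bond orders sum to 2 (valence 2) → 0 H
Totals → C:14, H:19, N:1, O:4.
In Hill order: C14H19NO4.

C14H19NO4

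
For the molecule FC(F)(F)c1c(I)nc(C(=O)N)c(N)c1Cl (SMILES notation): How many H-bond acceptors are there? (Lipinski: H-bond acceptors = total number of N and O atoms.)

N atoms: 3; O atoms: 1.
Lipinski HBA = 3 + 1 = 4.

4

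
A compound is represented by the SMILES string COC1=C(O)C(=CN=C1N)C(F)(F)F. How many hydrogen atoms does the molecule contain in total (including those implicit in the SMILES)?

Walk through each heavy atom and fill implicit hydrogens from standard valence (C 4, N 3, O 2, S 2, halogen 1):
  atom 1: C, bond orders sum to 1 (valence 4) → 3 H
  atom 2: O, bond orders sum to 2 (valence 2) → 0 H
  atom 3: C, bond orders sum to 4 (valence 4) → 0 H
  atom 4: C, bond orders sum to 4 (valence 4) → 0 H
  atom 5: O, bond orders sum to 1 (valence 2) → 1 H
  atom 6: C, bond orders sum to 4 (valence 4) → 0 H
  atom 7: C, bond orders sum to 3 (valence 4) → 1 H
  atom 8: N, bond orders sum to 3 (valence 3) → 0 H
  atom 9: C, bond orders sum to 4 (valence 4) → 0 H
  atom 10: N, bond orders sum to 1 (valence 3) → 2 H
  atom 11: C, bond orders sum to 4 (valence 4) → 0 H
  atom 12: F (halogen, monovalent) → 0 H
  atom 13: F (halogen, monovalent) → 0 H
  atom 14: F (halogen, monovalent) → 0 H
Total hydrogens: 7.

7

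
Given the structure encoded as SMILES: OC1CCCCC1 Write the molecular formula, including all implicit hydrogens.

Walk through each heavy atom and fill implicit hydrogens from standard valence (C 4, N 3, O 2, S 2, halogen 1):
  atom 1: O, bond orders sum to 1 (valence 2) → 1 H
  atom 2: C, bond orders sum to 3 (valence 4) → 1 H
  atom 3: C, bond orders sum to 2 (valence 4) → 2 H
  atom 4: C, bond orders sum to 2 (valence 4) → 2 H
  atom 5: C, bond orders sum to 2 (valence 4) → 2 H
  atom 6: C, bond orders sum to 2 (valence 4) → 2 H
  atom 7: C, bond orders sum to 2 (valence 4) → 2 H
Totals → C:6, H:12, O:1.

C6H12O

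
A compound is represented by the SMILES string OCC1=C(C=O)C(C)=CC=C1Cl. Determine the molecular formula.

C9H9ClO2

Walk through each heavy atom and fill implicit hydrogens from standard valence (C 4, N 3, O 2, S 2, halogen 1):
  atom 1: O, bond orders sum to 1 (valence 2) → 1 H
  atom 2: C, bond orders sum to 2 (valence 4) → 2 H
  atom 3: C, bond orders sum to 4 (valence 4) → 0 H
  atom 4: C, bond orders sum to 4 (valence 4) → 0 H
  atom 5: C, bond orders sum to 3 (valence 4) → 1 H
  atom 6: O, bond orders sum to 2 (valence 2) → 0 H
  atom 7: C, bond orders sum to 4 (valence 4) → 0 H
  atom 8: C, bond orders sum to 1 (valence 4) → 3 H
  atom 9: C, bond orders sum to 3 (valence 4) → 1 H
  atom 10: C, bond orders sum to 3 (valence 4) → 1 H
  atom 11: C, bond orders sum to 4 (valence 4) → 0 H
  atom 12: Cl (halogen, monovalent) → 0 H
Totals → C:9, H:9, Cl:1, O:2.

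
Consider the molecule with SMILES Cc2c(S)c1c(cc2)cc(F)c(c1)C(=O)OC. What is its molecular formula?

C13H11FO2S

Walk through each heavy atom and fill implicit hydrogens from standard valence (C 4, N 3, O 2, S 2, halogen 1); for lowercase aromatic atoms, an aromatic c carries 1 H when it has two neighbours and 0 H with three, and aromatic n carries 0 H:
  atom 1: C, bond orders sum to 1 (valence 4) → 3 H
  atom 2: aromatic c, 3 neighbours → 0 H
  atom 3: aromatic c, 3 neighbours → 0 H
  atom 4: S, bond orders sum to 1 (valence 2) → 1 H
  atom 5: aromatic c, 3 neighbours → 0 H
  atom 6: aromatic c, 3 neighbours → 0 H
  atom 7: aromatic c, 2 neighbours → 1 H
  atom 8: aromatic c, 2 neighbours → 1 H
  atom 9: aromatic c, 2 neighbours → 1 H
  atom 10: aromatic c, 3 neighbours → 0 H
  atom 11: F (halogen, monovalent) → 0 H
  atom 12: aromatic c, 3 neighbours → 0 H
  atom 13: aromatic c, 2 neighbours → 1 H
  atom 14: C, bond orders sum to 4 (valence 4) → 0 H
  atom 15: O, bond orders sum to 2 (valence 2) → 0 H
  atom 16: O, bond orders sum to 2 (valence 2) → 0 H
  atom 17: C, bond orders sum to 1 (valence 4) → 3 H
Totals → C:13, H:11, F:1, O:2, S:1.
In Hill order: C13H11FO2S.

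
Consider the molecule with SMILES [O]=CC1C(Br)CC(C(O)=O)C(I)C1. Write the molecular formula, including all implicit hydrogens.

Walk through each heavy atom and fill implicit hydrogens from standard valence (C 4, N 3, O 2, S 2, halogen 1):
  atom 1: O with explicit H count 0
  atom 2: C, bond orders sum to 3 (valence 4) → 1 H
  atom 3: C, bond orders sum to 3 (valence 4) → 1 H
  atom 4: C, bond orders sum to 3 (valence 4) → 1 H
  atom 5: Br (halogen, monovalent) → 0 H
  atom 6: C, bond orders sum to 2 (valence 4) → 2 H
  atom 7: C, bond orders sum to 3 (valence 4) → 1 H
  atom 8: C, bond orders sum to 4 (valence 4) → 0 H
  atom 9: O, bond orders sum to 1 (valence 2) → 1 H
  atom 10: O, bond orders sum to 2 (valence 2) → 0 H
  atom 11: C, bond orders sum to 3 (valence 4) → 1 H
  atom 12: I (halogen, monovalent) → 0 H
  atom 13: C, bond orders sum to 2 (valence 4) → 2 H
Totals → C:8, H:10, Br:1, I:1, O:3.
In Hill order: C8H10BrIO3.

C8H10BrIO3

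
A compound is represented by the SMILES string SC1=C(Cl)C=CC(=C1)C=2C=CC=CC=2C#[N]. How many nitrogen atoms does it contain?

Scan the SMILES for N atoms (remember two-letter symbols like Cl and Br are single atoms).
Nitrogen count: 1.

1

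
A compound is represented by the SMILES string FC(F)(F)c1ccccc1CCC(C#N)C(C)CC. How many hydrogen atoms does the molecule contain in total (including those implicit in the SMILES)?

Walk through each heavy atom and fill implicit hydrogens from standard valence (C 4, N 3, O 2, S 2, halogen 1); for lowercase aromatic atoms, an aromatic c carries 1 H when it has two neighbours and 0 H with three, and aromatic n carries 0 H:
  atom 1: F (halogen, monovalent) → 0 H
  atom 2: C, bond orders sum to 4 (valence 4) → 0 H
  atom 3: F (halogen, monovalent) → 0 H
  atom 4: F (halogen, monovalent) → 0 H
  atom 5: aromatic c, 3 neighbours → 0 H
  atom 6: aromatic c, 2 neighbours → 1 H
  atom 7: aromatic c, 2 neighbours → 1 H
  atom 8: aromatic c, 2 neighbours → 1 H
  atom 9: aromatic c, 2 neighbours → 1 H
  atom 10: aromatic c, 3 neighbours → 0 H
  atom 11: C, bond orders sum to 2 (valence 4) → 2 H
  atom 12: C, bond orders sum to 2 (valence 4) → 2 H
  atom 13: C, bond orders sum to 3 (valence 4) → 1 H
  atom 14: C, bond orders sum to 4 (valence 4) → 0 H
  atom 15: N, bond orders sum to 3 (valence 3) → 0 H
  atom 16: C, bond orders sum to 3 (valence 4) → 1 H
  atom 17: C, bond orders sum to 1 (valence 4) → 3 H
  atom 18: C, bond orders sum to 2 (valence 4) → 2 H
  atom 19: C, bond orders sum to 1 (valence 4) → 3 H
Total hydrogens: 18.

18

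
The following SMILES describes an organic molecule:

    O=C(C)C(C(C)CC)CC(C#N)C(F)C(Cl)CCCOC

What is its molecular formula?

C16H27ClFNO2

Walk through each heavy atom and fill implicit hydrogens from standard valence (C 4, N 3, O 2, S 2, halogen 1):
  atom 1: O, bond orders sum to 2 (valence 2) → 0 H
  atom 2: C, bond orders sum to 4 (valence 4) → 0 H
  atom 3: C, bond orders sum to 1 (valence 4) → 3 H
  atom 4: C, bond orders sum to 3 (valence 4) → 1 H
  atom 5: C, bond orders sum to 3 (valence 4) → 1 H
  atom 6: C, bond orders sum to 1 (valence 4) → 3 H
  atom 7: C, bond orders sum to 2 (valence 4) → 2 H
  atom 8: C, bond orders sum to 1 (valence 4) → 3 H
  atom 9: C, bond orders sum to 2 (valence 4) → 2 H
  atom 10: C, bond orders sum to 3 (valence 4) → 1 H
  atom 11: C, bond orders sum to 4 (valence 4) → 0 H
  atom 12: N, bond orders sum to 3 (valence 3) → 0 H
  atom 13: C, bond orders sum to 3 (valence 4) → 1 H
  atom 14: F (halogen, monovalent) → 0 H
  atom 15: C, bond orders sum to 3 (valence 4) → 1 H
  atom 16: Cl (halogen, monovalent) → 0 H
  atom 17: C, bond orders sum to 2 (valence 4) → 2 H
  atom 18: C, bond orders sum to 2 (valence 4) → 2 H
  atom 19: C, bond orders sum to 2 (valence 4) → 2 H
  atom 20: O, bond orders sum to 2 (valence 2) → 0 H
  atom 21: C, bond orders sum to 1 (valence 4) → 3 H
Totals → C:16, H:27, Cl:1, F:1, N:1, O:2.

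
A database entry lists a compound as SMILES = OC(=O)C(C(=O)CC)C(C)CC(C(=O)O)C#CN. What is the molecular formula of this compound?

Walk through each heavy atom and fill implicit hydrogens from standard valence (C 4, N 3, O 2, S 2, halogen 1):
  atom 1: O, bond orders sum to 1 (valence 2) → 1 H
  atom 2: C, bond orders sum to 4 (valence 4) → 0 H
  atom 3: O, bond orders sum to 2 (valence 2) → 0 H
  atom 4: C, bond orders sum to 3 (valence 4) → 1 H
  atom 5: C, bond orders sum to 4 (valence 4) → 0 H
  atom 6: O, bond orders sum to 2 (valence 2) → 0 H
  atom 7: C, bond orders sum to 2 (valence 4) → 2 H
  atom 8: C, bond orders sum to 1 (valence 4) → 3 H
  atom 9: C, bond orders sum to 3 (valence 4) → 1 H
  atom 10: C, bond orders sum to 1 (valence 4) → 3 H
  atom 11: C, bond orders sum to 2 (valence 4) → 2 H
  atom 12: C, bond orders sum to 3 (valence 4) → 1 H
  atom 13: C, bond orders sum to 4 (valence 4) → 0 H
  atom 14: O, bond orders sum to 2 (valence 2) → 0 H
  atom 15: O, bond orders sum to 1 (valence 2) → 1 H
  atom 16: C, bond orders sum to 4 (valence 4) → 0 H
  atom 17: C, bond orders sum to 4 (valence 4) → 0 H
  atom 18: N, bond orders sum to 1 (valence 3) → 2 H
Totals → C:12, H:17, N:1, O:5.
In Hill order: C12H17NO5.

C12H17NO5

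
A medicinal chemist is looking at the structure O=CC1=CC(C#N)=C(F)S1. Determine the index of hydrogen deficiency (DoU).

6

Molecular formula: C6H2FNOS.
DoU = (2C + 2 + N − H − X) / 2, where X is the halogen count and O/S are ignored.
    = (2·6 + 2 + 1 − 2 − 1) / 2 = 12 / 2 = 6.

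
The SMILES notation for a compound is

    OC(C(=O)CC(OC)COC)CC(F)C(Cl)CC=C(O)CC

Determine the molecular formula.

Walk through each heavy atom and fill implicit hydrogens from standard valence (C 4, N 3, O 2, S 2, halogen 1):
  atom 1: O, bond orders sum to 1 (valence 2) → 1 H
  atom 2: C, bond orders sum to 3 (valence 4) → 1 H
  atom 3: C, bond orders sum to 4 (valence 4) → 0 H
  atom 4: O, bond orders sum to 2 (valence 2) → 0 H
  atom 5: C, bond orders sum to 2 (valence 4) → 2 H
  atom 6: C, bond orders sum to 3 (valence 4) → 1 H
  atom 7: O, bond orders sum to 2 (valence 2) → 0 H
  atom 8: C, bond orders sum to 1 (valence 4) → 3 H
  atom 9: C, bond orders sum to 2 (valence 4) → 2 H
  atom 10: O, bond orders sum to 2 (valence 2) → 0 H
  atom 11: C, bond orders sum to 1 (valence 4) → 3 H
  atom 12: C, bond orders sum to 2 (valence 4) → 2 H
  atom 13: C, bond orders sum to 3 (valence 4) → 1 H
  atom 14: F (halogen, monovalent) → 0 H
  atom 15: C, bond orders sum to 3 (valence 4) → 1 H
  atom 16: Cl (halogen, monovalent) → 0 H
  atom 17: C, bond orders sum to 2 (valence 4) → 2 H
  atom 18: C, bond orders sum to 3 (valence 4) → 1 H
  atom 19: C, bond orders sum to 4 (valence 4) → 0 H
  atom 20: O, bond orders sum to 1 (valence 2) → 1 H
  atom 21: C, bond orders sum to 2 (valence 4) → 2 H
  atom 22: C, bond orders sum to 1 (valence 4) → 3 H
Totals → C:15, H:26, Cl:1, F:1, O:5.

C15H26ClFO5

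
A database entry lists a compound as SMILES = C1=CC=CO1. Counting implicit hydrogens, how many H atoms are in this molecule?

4

Walk through each heavy atom and fill implicit hydrogens from standard valence (C 4, N 3, O 2, S 2, halogen 1):
  atom 1: C, bond orders sum to 3 (valence 4) → 1 H
  atom 2: C, bond orders sum to 3 (valence 4) → 1 H
  atom 3: C, bond orders sum to 3 (valence 4) → 1 H
  atom 4: C, bond orders sum to 3 (valence 4) → 1 H
  atom 5: O, bond orders sum to 2 (valence 2) → 0 H
Total hydrogens: 4.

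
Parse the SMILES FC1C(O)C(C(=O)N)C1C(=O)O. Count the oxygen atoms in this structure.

4

Scan the SMILES for O atoms (remember two-letter symbols like Cl and Br are single atoms).
Oxygen count: 4.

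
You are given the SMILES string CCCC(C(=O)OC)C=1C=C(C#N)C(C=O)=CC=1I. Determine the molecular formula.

Walk through each heavy atom and fill implicit hydrogens from standard valence (C 4, N 3, O 2, S 2, halogen 1):
  atom 1: C, bond orders sum to 1 (valence 4) → 3 H
  atom 2: C, bond orders sum to 2 (valence 4) → 2 H
  atom 3: C, bond orders sum to 2 (valence 4) → 2 H
  atom 4: C, bond orders sum to 3 (valence 4) → 1 H
  atom 5: C, bond orders sum to 4 (valence 4) → 0 H
  atom 6: O, bond orders sum to 2 (valence 2) → 0 H
  atom 7: O, bond orders sum to 2 (valence 2) → 0 H
  atom 8: C, bond orders sum to 1 (valence 4) → 3 H
  atom 9: C, bond orders sum to 4 (valence 4) → 0 H
  atom 10: C, bond orders sum to 3 (valence 4) → 1 H
  atom 11: C, bond orders sum to 4 (valence 4) → 0 H
  atom 12: C, bond orders sum to 4 (valence 4) → 0 H
  atom 13: N, bond orders sum to 3 (valence 3) → 0 H
  atom 14: C, bond orders sum to 4 (valence 4) → 0 H
  atom 15: C, bond orders sum to 3 (valence 4) → 1 H
  atom 16: O, bond orders sum to 2 (valence 2) → 0 H
  atom 17: C, bond orders sum to 3 (valence 4) → 1 H
  atom 18: C, bond orders sum to 4 (valence 4) → 0 H
  atom 19: I (halogen, monovalent) → 0 H
Totals → C:14, H:14, I:1, N:1, O:3.
In Hill order: C14H14INO3.

C14H14INO3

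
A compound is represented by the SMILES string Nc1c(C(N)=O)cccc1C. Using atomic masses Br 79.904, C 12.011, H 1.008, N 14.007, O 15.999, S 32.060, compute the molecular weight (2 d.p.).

150.18 g/mol

First, the molecular formula is C8H10N2O (counting implicit H from valence).
  C: 8 × 12.011 = 96.088
  H: 10 × 1.008 = 10.080
  N: 2 × 14.007 = 28.014
  O: 1 × 15.999 = 15.999
Sum: 8×12.011 + 10×1.008 + 2×14.007 + 1×15.999 = 150.181 → 150.18 g/mol.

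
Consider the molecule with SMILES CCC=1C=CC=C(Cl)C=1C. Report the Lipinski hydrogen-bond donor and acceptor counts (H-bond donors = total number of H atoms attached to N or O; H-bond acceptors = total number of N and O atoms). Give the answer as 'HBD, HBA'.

Donors: find every N or O and count the H atoms it carries.
  (no N or O atoms present)
Lipinski HBD = 0.
Acceptors: N atoms = 0, O atoms = 0 → HBA = 0.

0, 0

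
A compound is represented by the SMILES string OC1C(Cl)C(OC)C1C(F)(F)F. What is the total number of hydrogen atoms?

8

Walk through each heavy atom and fill implicit hydrogens from standard valence (C 4, N 3, O 2, S 2, halogen 1):
  atom 1: O, bond orders sum to 1 (valence 2) → 1 H
  atom 2: C, bond orders sum to 3 (valence 4) → 1 H
  atom 3: C, bond orders sum to 3 (valence 4) → 1 H
  atom 4: Cl (halogen, monovalent) → 0 H
  atom 5: C, bond orders sum to 3 (valence 4) → 1 H
  atom 6: O, bond orders sum to 2 (valence 2) → 0 H
  atom 7: C, bond orders sum to 1 (valence 4) → 3 H
  atom 8: C, bond orders sum to 3 (valence 4) → 1 H
  atom 9: C, bond orders sum to 4 (valence 4) → 0 H
  atom 10: F (halogen, monovalent) → 0 H
  atom 11: F (halogen, monovalent) → 0 H
  atom 12: F (halogen, monovalent) → 0 H
Total hydrogens: 8.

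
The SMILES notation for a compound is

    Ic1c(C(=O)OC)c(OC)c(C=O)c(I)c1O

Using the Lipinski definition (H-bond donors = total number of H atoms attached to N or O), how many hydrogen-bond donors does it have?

Donors: find every N or O and count the H atoms it carries.
  atom 5 (O): bond orders sum to 2 → 0 H
  atom 6 (O): bond orders sum to 2 → 0 H
  atom 9 (O): bond orders sum to 2 → 0 H
  atom 13 (O): bond orders sum to 2 → 0 H
  atom 17 (O): bond orders sum to 1 → 1 H
Lipinski HBD = 1.

1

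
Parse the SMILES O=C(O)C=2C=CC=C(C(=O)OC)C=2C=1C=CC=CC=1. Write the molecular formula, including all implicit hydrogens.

C15H12O4

Walk through each heavy atom and fill implicit hydrogens from standard valence (C 4, N 3, O 2, S 2, halogen 1):
  atom 1: O, bond orders sum to 2 (valence 2) → 0 H
  atom 2: C, bond orders sum to 4 (valence 4) → 0 H
  atom 3: O, bond orders sum to 1 (valence 2) → 1 H
  atom 4: C, bond orders sum to 4 (valence 4) → 0 H
  atom 5: C, bond orders sum to 3 (valence 4) → 1 H
  atom 6: C, bond orders sum to 3 (valence 4) → 1 H
  atom 7: C, bond orders sum to 3 (valence 4) → 1 H
  atom 8: C, bond orders sum to 4 (valence 4) → 0 H
  atom 9: C, bond orders sum to 4 (valence 4) → 0 H
  atom 10: O, bond orders sum to 2 (valence 2) → 0 H
  atom 11: O, bond orders sum to 2 (valence 2) → 0 H
  atom 12: C, bond orders sum to 1 (valence 4) → 3 H
  atom 13: C, bond orders sum to 4 (valence 4) → 0 H
  atom 14: C, bond orders sum to 4 (valence 4) → 0 H
  atom 15: C, bond orders sum to 3 (valence 4) → 1 H
  atom 16: C, bond orders sum to 3 (valence 4) → 1 H
  atom 17: C, bond orders sum to 3 (valence 4) → 1 H
  atom 18: C, bond orders sum to 3 (valence 4) → 1 H
  atom 19: C, bond orders sum to 3 (valence 4) → 1 H
Totals → C:15, H:12, O:4.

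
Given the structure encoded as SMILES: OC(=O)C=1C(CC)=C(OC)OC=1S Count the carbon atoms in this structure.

8

Count every carbon token in the SMILES (each C, including those in ring-closure positions and inside branches).
Carbon count: 8.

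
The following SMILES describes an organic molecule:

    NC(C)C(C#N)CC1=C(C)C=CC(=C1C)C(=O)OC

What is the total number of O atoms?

2

Scan the SMILES for O atoms (remember two-letter symbols like Cl and Br are single atoms).
Oxygen count: 2.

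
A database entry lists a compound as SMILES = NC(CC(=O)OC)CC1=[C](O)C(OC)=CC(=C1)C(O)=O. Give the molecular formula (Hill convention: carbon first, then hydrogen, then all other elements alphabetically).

C13H17NO6

Walk through each heavy atom and fill implicit hydrogens from standard valence (C 4, N 3, O 2, S 2, halogen 1):
  atom 1: N, bond orders sum to 1 (valence 3) → 2 H
  atom 2: C, bond orders sum to 3 (valence 4) → 1 H
  atom 3: C, bond orders sum to 2 (valence 4) → 2 H
  atom 4: C, bond orders sum to 4 (valence 4) → 0 H
  atom 5: O, bond orders sum to 2 (valence 2) → 0 H
  atom 6: O, bond orders sum to 2 (valence 2) → 0 H
  atom 7: C, bond orders sum to 1 (valence 4) → 3 H
  atom 8: C, bond orders sum to 2 (valence 4) → 2 H
  atom 9: C, bond orders sum to 4 (valence 4) → 0 H
  atom 10: C with explicit H count 0
  atom 11: O, bond orders sum to 1 (valence 2) → 1 H
  atom 12: C, bond orders sum to 4 (valence 4) → 0 H
  atom 13: O, bond orders sum to 2 (valence 2) → 0 H
  atom 14: C, bond orders sum to 1 (valence 4) → 3 H
  atom 15: C, bond orders sum to 3 (valence 4) → 1 H
  atom 16: C, bond orders sum to 4 (valence 4) → 0 H
  atom 17: C, bond orders sum to 3 (valence 4) → 1 H
  atom 18: C, bond orders sum to 4 (valence 4) → 0 H
  atom 19: O, bond orders sum to 1 (valence 2) → 1 H
  atom 20: O, bond orders sum to 2 (valence 2) → 0 H
Totals → C:13, H:17, N:1, O:6.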